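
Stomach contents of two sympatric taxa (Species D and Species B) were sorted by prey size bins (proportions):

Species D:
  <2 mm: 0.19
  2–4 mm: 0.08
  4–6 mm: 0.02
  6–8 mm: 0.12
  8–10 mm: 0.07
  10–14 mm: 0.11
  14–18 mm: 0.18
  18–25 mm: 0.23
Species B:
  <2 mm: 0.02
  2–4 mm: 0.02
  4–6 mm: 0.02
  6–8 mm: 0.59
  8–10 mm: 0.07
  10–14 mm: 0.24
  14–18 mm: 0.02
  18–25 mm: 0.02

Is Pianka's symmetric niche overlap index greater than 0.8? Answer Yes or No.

Σ p₁ᵢp₂ᵢ = 0.0038 + 0.0016 + 0.0004 + 0.0708 + 0.0049 + 0.0264 + 0.0036 + 0.0046 = 0.1161
Σp_1ᵢ² = 0.19² + 0.08² + 0.02² + 0.12² + 0.07² + 0.11² + 0.18² + 0.23² = 0.0361 + 0.0064 + 0.0004 + 0.0144 + 0.0049 + 0.0121 + 0.0324 + 0.0529 = 0.1596
Σp_2ᵢ² = 0.02² + 0.02² + 0.02² + 0.59² + 0.07² + 0.24² + 0.02² + 0.02² = 0.0004 + 0.0004 + 0.0004 + 0.3481 + 0.0049 + 0.0576 + 0.0004 + 0.0004 = 0.4126
O = 0.1161 / √(0.1596 × 0.4126) = 0.1161 / 0.25661 = 0.4524
O = 0.4524 < 0.8 → No.

No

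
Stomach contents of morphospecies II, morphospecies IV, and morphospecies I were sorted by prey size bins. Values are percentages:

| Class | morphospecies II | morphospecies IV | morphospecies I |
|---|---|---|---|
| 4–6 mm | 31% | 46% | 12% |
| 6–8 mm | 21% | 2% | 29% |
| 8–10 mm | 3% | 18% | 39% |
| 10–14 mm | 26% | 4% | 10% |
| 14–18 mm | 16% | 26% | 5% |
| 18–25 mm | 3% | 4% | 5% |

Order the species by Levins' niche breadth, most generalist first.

morphospecies II > morphospecies I > morphospecies IV

Convert percentages to proportions (divide by 100).
Σp_IIᵢ² = 0.31² + 0.21² + 0.03² + 0.26² + 0.16² + 0.03² = 0.0961 + 0.0441 + 0.0009 + 0.0676 + 0.0256 + 0.0009 = 0.2352
B_II = 1 / 0.2352 = 4.2517
Σp_IVᵢ² = 0.46² + 0.02² + 0.18² + 0.04² + 0.26² + 0.04² = 0.2116 + 0.0004 + 0.0324 + 0.0016 + 0.0676 + 0.0016 = 0.3152
B_IV = 1 / 0.3152 = 3.1726
Σp_Iᵢ² = 0.12² + 0.29² + 0.39² + 0.10² + 0.05² + 0.05² = 0.0144 + 0.0841 + 0.1521 + 0.0100 + 0.0025 + 0.0025 = 0.2656
B_I = 1 / 0.2656 = 3.7651
Ranking by B (broadest → narrowest): morphospecies II (4.25) > morphospecies I (3.77) > morphospecies IV (3.17)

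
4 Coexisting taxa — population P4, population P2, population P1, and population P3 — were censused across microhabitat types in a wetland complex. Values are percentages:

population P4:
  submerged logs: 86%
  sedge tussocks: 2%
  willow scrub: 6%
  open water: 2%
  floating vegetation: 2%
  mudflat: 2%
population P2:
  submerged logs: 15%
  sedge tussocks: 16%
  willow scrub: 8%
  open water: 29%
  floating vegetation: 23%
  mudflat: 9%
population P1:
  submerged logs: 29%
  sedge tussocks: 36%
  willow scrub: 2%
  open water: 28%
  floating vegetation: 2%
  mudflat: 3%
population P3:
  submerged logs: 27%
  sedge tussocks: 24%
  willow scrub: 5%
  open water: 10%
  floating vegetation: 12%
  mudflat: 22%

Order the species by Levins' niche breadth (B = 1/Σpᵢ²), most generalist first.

Convert percentages to proportions (divide by 100).
Σp_P4ᵢ² = 0.86² + 0.02² + 0.06² + 0.02² + 0.02² + 0.02² = 0.7396 + 0.0004 + 0.0036 + 0.0004 + 0.0004 + 0.0004 = 0.7448
B_P4 = 1 / 0.7448 = 1.3426
Σp_P2ᵢ² = 0.15² + 0.16² + 0.08² + 0.29² + 0.23² + 0.09² = 0.0225 + 0.0256 + 0.0064 + 0.0841 + 0.0529 + 0.0081 = 0.1996
B_P2 = 1 / 0.1996 = 5.0100
Σp_P1ᵢ² = 0.29² + 0.36² + 0.02² + 0.28² + 0.02² + 0.03² = 0.0841 + 0.1296 + 0.0004 + 0.0784 + 0.0004 + 0.0009 = 0.2938
B_P1 = 1 / 0.2938 = 3.4037
Σp_P3ᵢ² = 0.27² + 0.24² + 0.05² + 0.10² + 0.12² + 0.22² = 0.0729 + 0.0576 + 0.0025 + 0.0100 + 0.0144 + 0.0484 = 0.2058
B_P3 = 1 / 0.2058 = 4.8591
Ranking by B (broadest → narrowest): population P2 (5.01) > population P3 (4.86) > population P1 (3.40) > population P4 (1.34)

population P2 > population P3 > population P1 > population P4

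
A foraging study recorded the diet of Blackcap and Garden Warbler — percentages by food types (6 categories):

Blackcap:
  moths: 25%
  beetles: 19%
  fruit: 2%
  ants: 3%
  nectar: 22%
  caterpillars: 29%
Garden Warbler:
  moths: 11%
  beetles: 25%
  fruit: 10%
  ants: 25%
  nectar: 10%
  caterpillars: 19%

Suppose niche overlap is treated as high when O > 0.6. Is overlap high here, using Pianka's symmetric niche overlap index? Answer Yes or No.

Yes

Convert percentages to proportions (divide by 100).
Σ p₁ᵢp₂ᵢ = 0.0275 + 0.0475 + 0.0020 + 0.0075 + 0.0220 + 0.0551 = 0.1616
Σp_1ᵢ² = 0.25² + 0.19² + 0.02² + 0.03² + 0.22² + 0.29² = 0.0625 + 0.0361 + 0.0004 + 0.0009 + 0.0484 + 0.0841 = 0.2324
Σp_2ᵢ² = 0.11² + 0.25² + 0.10² + 0.25² + 0.10² + 0.19² = 0.0121 + 0.0625 + 0.0100 + 0.0625 + 0.0100 + 0.0361 = 0.1932
O = 0.1616 / √(0.2324 × 0.1932) = 0.1616 / 0.21190 = 0.7626
O = 0.7626 > 0.6 → Yes.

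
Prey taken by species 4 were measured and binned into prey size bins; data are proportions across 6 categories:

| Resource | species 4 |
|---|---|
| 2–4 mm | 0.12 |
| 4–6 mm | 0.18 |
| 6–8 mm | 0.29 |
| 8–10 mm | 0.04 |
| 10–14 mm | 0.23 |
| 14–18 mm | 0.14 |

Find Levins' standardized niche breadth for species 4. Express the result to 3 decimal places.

Σpᵢ² = 0.12² + 0.18² + 0.29² + 0.04² + 0.23² + 0.14² = 0.0144 + 0.0324 + 0.0841 + 0.0016 + 0.0529 + 0.0196 = 0.2050
B = 1 / 0.2050 = 4.87805
Bₛ = (B − 1)/(n − 1) = (4.87805 − 1)/(6 − 1) = 3.87805/5 = 0.77561

0.776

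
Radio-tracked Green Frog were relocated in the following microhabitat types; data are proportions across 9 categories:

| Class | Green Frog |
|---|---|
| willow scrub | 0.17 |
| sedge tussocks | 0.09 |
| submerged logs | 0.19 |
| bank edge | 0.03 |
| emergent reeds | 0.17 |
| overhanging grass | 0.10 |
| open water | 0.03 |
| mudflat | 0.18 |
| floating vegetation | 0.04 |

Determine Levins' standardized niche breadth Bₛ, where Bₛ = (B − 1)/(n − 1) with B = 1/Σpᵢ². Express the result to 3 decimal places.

Σpᵢ² = 0.17² + 0.09² + 0.19² + 0.03² + 0.17² + 0.10² + 0.03² + 0.18² + 0.04² = 0.0289 + 0.0081 + 0.0361 + 0.0009 + 0.0289 + 0.0100 + 0.0009 + 0.0324 + 0.0016 = 0.1478
B = 1 / 0.1478 = 6.76590
Bₛ = (B − 1)/(n − 1) = (6.76590 − 1)/(9 − 1) = 5.76590/8 = 0.72074

0.721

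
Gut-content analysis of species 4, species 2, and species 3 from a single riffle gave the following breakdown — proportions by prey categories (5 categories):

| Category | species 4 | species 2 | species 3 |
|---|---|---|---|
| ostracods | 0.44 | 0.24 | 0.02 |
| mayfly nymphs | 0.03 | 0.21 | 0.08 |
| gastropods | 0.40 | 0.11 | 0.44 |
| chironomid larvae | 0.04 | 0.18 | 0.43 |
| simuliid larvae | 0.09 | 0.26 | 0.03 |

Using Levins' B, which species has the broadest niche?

species 2

Σp_4ᵢ² = 0.44² + 0.03² + 0.40² + 0.04² + 0.09² = 0.1936 + 0.0009 + 0.1600 + 0.0016 + 0.0081 = 0.3642
B_4 = 1 / 0.3642 = 2.7457
Σp_2ᵢ² = 0.24² + 0.21² + 0.11² + 0.18² + 0.26² = 0.0576 + 0.0441 + 0.0121 + 0.0324 + 0.0676 = 0.2138
B_2 = 1 / 0.2138 = 4.6773
Σp_3ᵢ² = 0.02² + 0.08² + 0.44² + 0.43² + 0.03² = 0.0004 + 0.0064 + 0.1936 + 0.1849 + 0.0009 = 0.3862
B_3 = 1 / 0.3862 = 2.5893
Highest B → broadest niche (most generalist): species 2 (B = 4.68).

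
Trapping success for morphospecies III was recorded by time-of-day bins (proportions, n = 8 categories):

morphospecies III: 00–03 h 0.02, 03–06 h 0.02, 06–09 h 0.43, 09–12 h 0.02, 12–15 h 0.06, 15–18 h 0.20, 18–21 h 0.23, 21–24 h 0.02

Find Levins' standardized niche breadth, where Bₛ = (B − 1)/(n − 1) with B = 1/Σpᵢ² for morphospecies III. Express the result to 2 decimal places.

0.36

Σpᵢ² = 0.02² + 0.02² + 0.43² + 0.02² + 0.06² + 0.20² + 0.23² + 0.02² = 0.0004 + 0.0004 + 0.1849 + 0.0004 + 0.0036 + 0.0400 + 0.0529 + 0.0004 = 0.2830
B = 1 / 0.2830 = 3.5336
Bₛ = (B − 1)/(n − 1) = (3.5336 − 1)/(8 − 1) = 2.5336/7 = 0.3619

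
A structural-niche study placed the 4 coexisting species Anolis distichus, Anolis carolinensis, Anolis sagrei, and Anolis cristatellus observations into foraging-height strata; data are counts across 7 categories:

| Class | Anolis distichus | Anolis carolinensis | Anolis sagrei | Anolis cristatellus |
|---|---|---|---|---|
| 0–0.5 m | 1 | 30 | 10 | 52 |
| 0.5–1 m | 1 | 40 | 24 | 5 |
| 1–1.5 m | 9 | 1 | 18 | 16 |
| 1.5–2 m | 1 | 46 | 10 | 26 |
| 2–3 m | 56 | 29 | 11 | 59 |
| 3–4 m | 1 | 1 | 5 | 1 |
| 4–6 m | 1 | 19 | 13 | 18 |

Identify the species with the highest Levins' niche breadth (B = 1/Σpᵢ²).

Proportions for Anolis distichus (n=70): 1/70=0.0143, 1/70=0.0143, 9/70=0.1286, 1/70=0.0143, 56/70=0.8000, 1/70=0.0143, 1/70=0.0143
Proportions for Anolis carolinensis (n=166): 30/166=0.1807, 40/166=0.2410, 1/166=0.0060, 46/166=0.2771, 29/166=0.1747, 1/166=0.0060, 19/166=0.1145
Proportions for Anolis sagrei (n=91): 10/91=0.1099, 24/91=0.2637, 18/91=0.1978, 10/91=0.1099, 11/91=0.1209, 5/91=0.0549, 13/91=0.1429
Proportions for Anolis cristatellus (n=177): 52/177=0.2938, 5/177=0.0282, 16/177=0.0904, 26/177=0.1469, 59/177=0.3333, 1/177=0.0056, 18/177=0.1017
Σp_distᵢ² = 0.0143² + 0.0143² + 0.1286² + 0.0143² + 0.8000² + 0.0143² + 0.0143² = 0.000204 + 0.000204 + 0.016538 + 0.000204 + 0.640000 + 0.000204 + 0.000204 = 0.657558
B_dist = 1 / 0.657558 = 1.5208
Σp_caroᵢ² = 0.1807² + 0.2410² + 0.0060² + 0.2771² + 0.1747² + 0.0060² + 0.1145² = 0.032652 + 0.058081 + 0.000036 + 0.076784 + 0.030520 + 0.000036 + 0.013110 = 0.211219
B_caro = 1 / 0.211219 = 4.7344
Σp_sagrᵢ² = 0.1099² + 0.2637² + 0.1978² + 0.1099² + 0.1209² + 0.0549² + 0.1429² = 0.012078 + 0.069538 + 0.039125 + 0.012078 + 0.014617 + 0.003014 + 0.020420 = 0.170870
B_sagr = 1 / 0.170870 = 5.8524
Σp_crisᵢ² = 0.2938² + 0.0282² + 0.0904² + 0.1469² + 0.3333² + 0.0056² + 0.1017² = 0.086318 + 0.000795 + 0.008172 + 0.021580 + 0.111089 + 0.000031 + 0.010343 = 0.238328
B_cris = 1 / 0.238328 = 4.1959
Highest B → broadest niche (most generalist): Anolis sagrei (B = 5.85).

Anolis sagrei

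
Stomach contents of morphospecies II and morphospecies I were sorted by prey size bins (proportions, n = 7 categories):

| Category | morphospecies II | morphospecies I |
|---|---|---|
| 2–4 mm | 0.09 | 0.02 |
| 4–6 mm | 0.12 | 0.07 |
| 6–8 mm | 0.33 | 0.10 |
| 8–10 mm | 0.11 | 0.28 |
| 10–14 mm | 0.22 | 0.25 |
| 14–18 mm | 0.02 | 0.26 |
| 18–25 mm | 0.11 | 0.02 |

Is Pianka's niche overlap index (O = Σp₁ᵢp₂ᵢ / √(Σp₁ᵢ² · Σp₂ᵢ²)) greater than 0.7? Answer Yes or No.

Σ p₁ᵢp₂ᵢ = 0.0018 + 0.0084 + 0.0330 + 0.0308 + 0.0550 + 0.0052 + 0.0022 = 0.1364
Σp_1ᵢ² = 0.09² + 0.12² + 0.33² + 0.11² + 0.22² + 0.02² + 0.11² = 0.0081 + 0.0144 + 0.1089 + 0.0121 + 0.0484 + 0.0004 + 0.0121 = 0.2044
Σp_2ᵢ² = 0.02² + 0.07² + 0.10² + 0.28² + 0.25² + 0.26² + 0.02² = 0.0004 + 0.0049 + 0.0100 + 0.0784 + 0.0625 + 0.0676 + 0.0004 = 0.2242
O = 0.1364 / √(0.2044 × 0.2242) = 0.1364 / 0.21407 = 0.6372
O = 0.6372 < 0.7 → No.

No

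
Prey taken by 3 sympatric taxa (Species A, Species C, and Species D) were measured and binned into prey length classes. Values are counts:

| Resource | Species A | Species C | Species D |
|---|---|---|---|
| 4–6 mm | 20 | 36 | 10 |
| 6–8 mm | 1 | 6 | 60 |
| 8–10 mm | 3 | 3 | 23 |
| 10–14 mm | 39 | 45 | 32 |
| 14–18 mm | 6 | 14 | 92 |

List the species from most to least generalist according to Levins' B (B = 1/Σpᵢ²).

Species D > Species C > Species A

Proportions for Species A (n=69): 20/69=0.2899, 1/69=0.0145, 3/69=0.0435, 39/69=0.5652, 6/69=0.0870
Proportions for Species C (n=104): 36/104=0.3462, 6/104=0.0577, 3/104=0.0288, 45/104=0.4327, 14/104=0.1346
Proportions for Species D (n=217): 10/217=0.0461, 60/217=0.2765, 23/217=0.1060, 32/217=0.1475, 92/217=0.4240
Σp_Aᵢ² = 0.2899² + 0.0145² + 0.0435² + 0.5652² + 0.0870² = 0.084042 + 0.000210 + 0.001892 + 0.319451 + 0.007569 = 0.413164
B_A = 1 / 0.413164 = 2.4203
Σp_Cᵢ² = 0.3462² + 0.0577² + 0.0288² + 0.4327² + 0.1346² = 0.119854 + 0.003329 + 0.000829 + 0.187229 + 0.018117 = 0.329358
B_C = 1 / 0.329358 = 3.0362
Σp_Dᵢ² = 0.0461² + 0.2765² + 0.1060² + 0.1475² + 0.4240² = 0.002125 + 0.076452 + 0.011236 + 0.021756 + 0.179776 = 0.291345
B_D = 1 / 0.291345 = 3.4324
Ranking by B (broadest → narrowest): Species D (3.43) > Species C (3.04) > Species A (2.42)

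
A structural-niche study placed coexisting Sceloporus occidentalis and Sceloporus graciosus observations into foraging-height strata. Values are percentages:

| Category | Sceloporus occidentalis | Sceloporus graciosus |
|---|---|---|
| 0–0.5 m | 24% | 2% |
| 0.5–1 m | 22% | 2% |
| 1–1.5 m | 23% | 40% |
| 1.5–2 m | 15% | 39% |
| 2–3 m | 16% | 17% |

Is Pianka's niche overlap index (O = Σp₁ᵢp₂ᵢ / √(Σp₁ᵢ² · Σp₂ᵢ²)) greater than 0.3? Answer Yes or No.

Convert percentages to proportions (divide by 100).
Σ p₁ᵢp₂ᵢ = 0.0048 + 0.0044 + 0.0920 + 0.0585 + 0.0272 = 0.1869
Σp_1ᵢ² = 0.24² + 0.22² + 0.23² + 0.15² + 0.16² = 0.0576 + 0.0484 + 0.0529 + 0.0225 + 0.0256 = 0.2070
Σp_2ᵢ² = 0.02² + 0.02² + 0.40² + 0.39² + 0.17² = 0.0004 + 0.0004 + 0.1600 + 0.1521 + 0.0289 = 0.3418
O = 0.1869 / √(0.2070 × 0.3418) = 0.1869 / 0.26599 = 0.7027
O = 0.7027 > 0.3 → Yes.

Yes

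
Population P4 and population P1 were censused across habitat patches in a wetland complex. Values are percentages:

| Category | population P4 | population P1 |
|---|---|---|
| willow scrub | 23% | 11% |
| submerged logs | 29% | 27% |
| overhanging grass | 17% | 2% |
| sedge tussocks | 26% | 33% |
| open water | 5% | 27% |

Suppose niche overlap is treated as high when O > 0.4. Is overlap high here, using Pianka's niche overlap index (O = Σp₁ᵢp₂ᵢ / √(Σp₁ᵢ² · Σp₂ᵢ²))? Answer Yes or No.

Convert percentages to proportions (divide by 100).
Σ p₁ᵢp₂ᵢ = 0.0253 + 0.0783 + 0.0034 + 0.0858 + 0.0135 = 0.2063
Σp_1ᵢ² = 0.23² + 0.29² + 0.17² + 0.26² + 0.05² = 0.0529 + 0.0841 + 0.0289 + 0.0676 + 0.0025 = 0.2360
Σp_2ᵢ² = 0.11² + 0.27² + 0.02² + 0.33² + 0.27² = 0.0121 + 0.0729 + 0.0004 + 0.1089 + 0.0729 = 0.2672
O = 0.2063 / √(0.2360 × 0.2672) = 0.2063 / 0.25112 = 0.8215
O = 0.8215 > 0.4 → Yes.

Yes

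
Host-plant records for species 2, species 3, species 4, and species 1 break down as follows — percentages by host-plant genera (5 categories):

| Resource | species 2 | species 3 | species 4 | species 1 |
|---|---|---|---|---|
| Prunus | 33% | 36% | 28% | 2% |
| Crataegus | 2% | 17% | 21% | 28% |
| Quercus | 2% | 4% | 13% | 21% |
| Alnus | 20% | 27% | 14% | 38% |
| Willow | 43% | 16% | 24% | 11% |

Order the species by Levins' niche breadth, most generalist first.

Convert percentages to proportions (divide by 100).
Σp_2ᵢ² = 0.33² + 0.02² + 0.02² + 0.20² + 0.43² = 0.1089 + 0.0004 + 0.0004 + 0.0400 + 0.1849 = 0.3346
B_2 = 1 / 0.3346 = 2.9886
Σp_3ᵢ² = 0.36² + 0.17² + 0.04² + 0.27² + 0.16² = 0.1296 + 0.0289 + 0.0016 + 0.0729 + 0.0256 = 0.2586
B_3 = 1 / 0.2586 = 3.8670
Σp_4ᵢ² = 0.28² + 0.21² + 0.13² + 0.14² + 0.24² = 0.0784 + 0.0441 + 0.0169 + 0.0196 + 0.0576 = 0.2166
B_4 = 1 / 0.2166 = 4.6168
Σp_1ᵢ² = 0.02² + 0.28² + 0.21² + 0.38² + 0.11² = 0.0004 + 0.0784 + 0.0441 + 0.1444 + 0.0121 = 0.2794
B_1 = 1 / 0.2794 = 3.5791
Ranking by B (broadest → narrowest): species 4 (4.62) > species 3 (3.87) > species 1 (3.58) > species 2 (2.99)

species 4 > species 3 > species 1 > species 2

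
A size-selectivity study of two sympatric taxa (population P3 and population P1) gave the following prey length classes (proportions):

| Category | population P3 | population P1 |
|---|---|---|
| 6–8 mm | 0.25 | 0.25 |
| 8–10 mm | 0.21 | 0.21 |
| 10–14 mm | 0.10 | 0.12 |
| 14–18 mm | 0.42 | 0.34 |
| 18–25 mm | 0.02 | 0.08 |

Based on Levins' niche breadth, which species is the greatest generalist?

population P1

Σp_P3ᵢ² = 0.25² + 0.21² + 0.10² + 0.42² + 0.02² = 0.0625 + 0.0441 + 0.0100 + 0.1764 + 0.0004 = 0.2934
B_P3 = 1 / 0.2934 = 3.4083
Σp_P1ᵢ² = 0.25² + 0.21² + 0.12² + 0.34² + 0.08² = 0.0625 + 0.0441 + 0.0144 + 0.1156 + 0.0064 = 0.2430
B_P1 = 1 / 0.2430 = 4.1152
Highest B → broadest niche (most generalist): population P1 (B = 4.12).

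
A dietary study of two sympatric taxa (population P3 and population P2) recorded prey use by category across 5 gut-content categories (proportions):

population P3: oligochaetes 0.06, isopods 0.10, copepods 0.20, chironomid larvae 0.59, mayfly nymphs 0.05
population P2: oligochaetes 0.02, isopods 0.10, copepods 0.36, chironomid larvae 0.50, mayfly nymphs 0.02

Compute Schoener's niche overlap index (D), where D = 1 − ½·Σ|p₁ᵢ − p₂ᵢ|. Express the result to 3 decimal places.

0.840

Σ|p₁ᵢ − p₂ᵢ| = 0.04 + 0.00 + 0.16 + 0.09 + 0.03 = 0.32
D = 1 − ½ × 0.32 = 1 − 0.160 = 0.84000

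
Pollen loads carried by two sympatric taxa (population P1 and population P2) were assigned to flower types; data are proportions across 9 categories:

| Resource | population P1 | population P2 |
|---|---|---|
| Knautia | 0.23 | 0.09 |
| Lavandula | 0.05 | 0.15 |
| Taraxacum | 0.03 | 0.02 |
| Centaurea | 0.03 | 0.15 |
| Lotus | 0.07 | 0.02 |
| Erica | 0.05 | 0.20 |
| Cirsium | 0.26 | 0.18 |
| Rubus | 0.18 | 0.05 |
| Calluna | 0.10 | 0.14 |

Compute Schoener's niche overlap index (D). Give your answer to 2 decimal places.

0.59

Σ|p₁ᵢ − p₂ᵢ| = 0.14 + 0.10 + 0.01 + 0.12 + 0.05 + 0.15 + 0.08 + 0.13 + 0.04 = 0.82
D = 1 − ½ × 0.82 = 1 − 0.410 = 0.5900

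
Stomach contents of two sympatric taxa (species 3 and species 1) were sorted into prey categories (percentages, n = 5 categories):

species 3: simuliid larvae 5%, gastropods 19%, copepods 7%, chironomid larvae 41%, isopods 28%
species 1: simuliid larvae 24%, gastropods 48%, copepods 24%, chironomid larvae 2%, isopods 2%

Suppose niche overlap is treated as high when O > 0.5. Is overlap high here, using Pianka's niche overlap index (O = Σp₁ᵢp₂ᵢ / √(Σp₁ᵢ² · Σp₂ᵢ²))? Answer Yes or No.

No

Convert percentages to proportions (divide by 100).
Σ p₁ᵢp₂ᵢ = 0.0120 + 0.0912 + 0.0168 + 0.0082 + 0.0056 = 0.1338
Σp_1ᵢ² = 0.05² + 0.19² + 0.07² + 0.41² + 0.28² = 0.0025 + 0.0361 + 0.0049 + 0.1681 + 0.0784 = 0.2900
Σp_2ᵢ² = 0.24² + 0.48² + 0.24² + 0.02² + 0.02² = 0.0576 + 0.2304 + 0.0576 + 0.0004 + 0.0004 = 0.3464
O = 0.1338 / √(0.2900 × 0.3464) = 0.1338 / 0.31695 = 0.4221
O = 0.4221 < 0.5 → No.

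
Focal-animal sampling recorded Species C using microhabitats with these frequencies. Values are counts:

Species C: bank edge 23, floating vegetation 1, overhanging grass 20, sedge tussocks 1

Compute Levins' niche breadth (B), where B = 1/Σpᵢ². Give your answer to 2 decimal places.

Proportions for Species C (n=45): 23/45=0.5111, 1/45=0.0222, 20/45=0.4444, 1/45=0.0222
Σpᵢ² = 0.5111² + 0.0222² + 0.4444² + 0.0222² = 0.261223 + 0.000493 + 0.197491 + 0.000493 = 0.459700
B = 1 / 0.459700 = 2.1753

2.18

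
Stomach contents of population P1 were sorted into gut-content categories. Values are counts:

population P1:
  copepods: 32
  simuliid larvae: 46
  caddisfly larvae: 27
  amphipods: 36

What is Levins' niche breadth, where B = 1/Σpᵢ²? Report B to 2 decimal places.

Proportions for population P1 (n=141): 32/141=0.2270, 46/141=0.3262, 27/141=0.1915, 36/141=0.2553
Σpᵢ² = 0.2270² + 0.3262² + 0.1915² + 0.2553² = 0.051529 + 0.106406 + 0.036672 + 0.065178 = 0.259785
B = 1 / 0.259785 = 3.8493

3.85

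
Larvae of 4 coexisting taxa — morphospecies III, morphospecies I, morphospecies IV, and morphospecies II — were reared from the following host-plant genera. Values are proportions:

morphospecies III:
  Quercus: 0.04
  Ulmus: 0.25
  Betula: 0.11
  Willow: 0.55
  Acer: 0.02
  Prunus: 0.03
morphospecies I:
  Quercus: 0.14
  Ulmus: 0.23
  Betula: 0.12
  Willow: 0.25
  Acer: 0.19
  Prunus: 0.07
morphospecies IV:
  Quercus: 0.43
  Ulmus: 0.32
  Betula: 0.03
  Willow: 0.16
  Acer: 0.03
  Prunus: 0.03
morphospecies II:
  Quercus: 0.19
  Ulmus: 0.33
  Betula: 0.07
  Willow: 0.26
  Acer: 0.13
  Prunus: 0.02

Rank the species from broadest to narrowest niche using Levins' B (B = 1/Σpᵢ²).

Σp_IIIᵢ² = 0.04² + 0.25² + 0.11² + 0.55² + 0.02² + 0.03² = 0.0016 + 0.0625 + 0.0121 + 0.3025 + 0.0004 + 0.0009 = 0.3800
B_III = 1 / 0.3800 = 2.6316
Σp_Iᵢ² = 0.14² + 0.23² + 0.12² + 0.25² + 0.19² + 0.07² = 0.0196 + 0.0529 + 0.0144 + 0.0625 + 0.0361 + 0.0049 = 0.1904
B_I = 1 / 0.1904 = 5.2521
Σp_IVᵢ² = 0.43² + 0.32² + 0.03² + 0.16² + 0.03² + 0.03² = 0.1849 + 0.1024 + 0.0009 + 0.0256 + 0.0009 + 0.0009 = 0.3156
B_IV = 1 / 0.3156 = 3.1686
Σp_IIᵢ² = 0.19² + 0.33² + 0.07² + 0.26² + 0.13² + 0.02² = 0.0361 + 0.1089 + 0.0049 + 0.0676 + 0.0169 + 0.0004 = 0.2348
B_II = 1 / 0.2348 = 4.2589
Ranking by B (broadest → narrowest): morphospecies I (5.25) > morphospecies II (4.26) > morphospecies IV (3.17) > morphospecies III (2.63)

morphospecies I > morphospecies II > morphospecies IV > morphospecies III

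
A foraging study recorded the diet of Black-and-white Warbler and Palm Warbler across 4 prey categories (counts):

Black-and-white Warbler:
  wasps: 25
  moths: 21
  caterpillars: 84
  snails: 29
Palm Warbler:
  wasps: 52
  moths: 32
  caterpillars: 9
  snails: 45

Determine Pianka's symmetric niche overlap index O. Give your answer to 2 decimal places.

0.56

Proportions for Black-and-white Warbler (n=159): 25/159=0.1572, 21/159=0.1321, 84/159=0.5283, 29/159=0.1824
Proportions for Palm Warbler (n=138): 52/138=0.3768, 32/138=0.2319, 9/138=0.0652, 45/138=0.3261
Σ p₁ᵢp₂ᵢ = 0.059233 + 0.030634 + 0.034445 + 0.059481 = 0.183793
Σp_1ᵢ² = 0.1572² + 0.1321² + 0.5283² + 0.1824² = 0.024712 + 0.017450 + 0.279101 + 0.033270 = 0.354533
Σp_2ᵢ² = 0.3768² + 0.2319² + 0.0652² + 0.3261² = 0.141978 + 0.053778 + 0.004251 + 0.106341 = 0.306348
O = 0.183793 / √(0.354533 × 0.306348) = 0.183793 / 0.3295610 = 0.5577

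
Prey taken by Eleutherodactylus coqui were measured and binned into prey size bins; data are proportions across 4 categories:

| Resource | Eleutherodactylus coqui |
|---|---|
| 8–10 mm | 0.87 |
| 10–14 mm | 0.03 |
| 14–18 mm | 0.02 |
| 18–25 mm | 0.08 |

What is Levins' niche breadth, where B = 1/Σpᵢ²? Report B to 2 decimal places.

1.31

Σpᵢ² = 0.87² + 0.03² + 0.02² + 0.08² = 0.7569 + 0.0009 + 0.0004 + 0.0064 = 0.7646
B = 1 / 0.7646 = 1.3079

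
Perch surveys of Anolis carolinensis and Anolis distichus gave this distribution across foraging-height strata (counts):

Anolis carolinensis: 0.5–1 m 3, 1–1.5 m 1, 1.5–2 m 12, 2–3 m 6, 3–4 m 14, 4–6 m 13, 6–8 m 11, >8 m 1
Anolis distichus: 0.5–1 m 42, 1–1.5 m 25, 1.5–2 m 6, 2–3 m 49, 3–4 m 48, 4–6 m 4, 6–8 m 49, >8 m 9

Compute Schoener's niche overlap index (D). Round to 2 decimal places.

0.61

Proportions for Anolis carolinensis (n=61): 3/61=0.0492, 1/61=0.0164, 12/61=0.1967, 6/61=0.0984, 14/61=0.2295, 13/61=0.2131, 11/61=0.1803, 1/61=0.0164
Proportions for Anolis distichus (n=232): 42/232=0.1810, 25/232=0.1078, 6/232=0.0259, 49/232=0.2112, 48/232=0.2069, 4/232=0.0172, 49/232=0.2112, 9/232=0.0388
Σ|p₁ᵢ − p₂ᵢ| = 0.1318 + 0.0914 + 0.1708 + 0.1128 + 0.0226 + 0.1959 + 0.0309 + 0.0224 = 0.7786
D = 1 − ½ × 0.7786 = 1 − 0.38930 = 0.61070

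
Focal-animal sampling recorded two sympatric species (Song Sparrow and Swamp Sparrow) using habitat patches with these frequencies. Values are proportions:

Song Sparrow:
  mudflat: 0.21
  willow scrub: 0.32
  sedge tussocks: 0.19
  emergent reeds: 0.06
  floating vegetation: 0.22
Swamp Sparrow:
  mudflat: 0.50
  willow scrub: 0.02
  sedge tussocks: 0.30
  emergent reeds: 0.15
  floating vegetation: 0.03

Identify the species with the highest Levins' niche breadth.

Song Sparrow

Σp_Songᵢ² = 0.21² + 0.32² + 0.19² + 0.06² + 0.22² = 0.0441 + 0.1024 + 0.0361 + 0.0036 + 0.0484 = 0.2346
B_Song = 1 / 0.2346 = 4.2626
Σp_Swamᵢ² = 0.50² + 0.02² + 0.30² + 0.15² + 0.03² = 0.2500 + 0.0004 + 0.0900 + 0.0225 + 0.0009 = 0.3638
B_Swam = 1 / 0.3638 = 2.7488
Highest B → broadest niche (most generalist): Song Sparrow (B = 4.26).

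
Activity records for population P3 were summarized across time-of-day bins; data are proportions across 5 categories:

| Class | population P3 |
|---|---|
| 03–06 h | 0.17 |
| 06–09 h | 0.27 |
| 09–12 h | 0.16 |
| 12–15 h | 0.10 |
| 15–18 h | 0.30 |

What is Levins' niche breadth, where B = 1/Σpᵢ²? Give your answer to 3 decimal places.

4.398

Σpᵢ² = 0.17² + 0.27² + 0.16² + 0.10² + 0.30² = 0.0289 + 0.0729 + 0.0256 + 0.0100 + 0.0900 = 0.2274
B = 1 / 0.2274 = 4.39754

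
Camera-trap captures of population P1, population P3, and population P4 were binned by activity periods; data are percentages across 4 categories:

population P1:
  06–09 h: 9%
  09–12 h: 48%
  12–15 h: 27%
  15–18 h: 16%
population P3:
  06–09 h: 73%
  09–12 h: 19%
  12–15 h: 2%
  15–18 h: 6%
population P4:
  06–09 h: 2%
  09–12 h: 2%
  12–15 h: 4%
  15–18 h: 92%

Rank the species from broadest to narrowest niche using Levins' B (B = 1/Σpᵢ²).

Convert percentages to proportions (divide by 100).
Σp_P1ᵢ² = 0.09² + 0.48² + 0.27² + 0.16² = 0.0081 + 0.2304 + 0.0729 + 0.0256 = 0.3370
B_P1 = 1 / 0.3370 = 2.9674
Σp_P3ᵢ² = 0.73² + 0.19² + 0.02² + 0.06² = 0.5329 + 0.0361 + 0.0004 + 0.0036 = 0.5730
B_P3 = 1 / 0.5730 = 1.7452
Σp_P4ᵢ² = 0.02² + 0.02² + 0.04² + 0.92² = 0.0004 + 0.0004 + 0.0016 + 0.8464 = 0.8488
B_P4 = 1 / 0.8488 = 1.1781
Ranking by B (broadest → narrowest): population P1 (2.97) > population P3 (1.75) > population P4 (1.18)

population P1 > population P3 > population P4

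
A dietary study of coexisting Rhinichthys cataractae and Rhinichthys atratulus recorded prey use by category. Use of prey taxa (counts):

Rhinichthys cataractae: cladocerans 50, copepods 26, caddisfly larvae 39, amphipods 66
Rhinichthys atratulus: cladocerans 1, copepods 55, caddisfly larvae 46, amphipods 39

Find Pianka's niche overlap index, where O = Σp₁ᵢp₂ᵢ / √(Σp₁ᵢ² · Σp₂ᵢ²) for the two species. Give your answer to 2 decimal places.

Proportions for Rhinichthys cataractae (n=181): 50/181=0.2762, 26/181=0.1436, 39/181=0.2155, 66/181=0.3646
Proportions for Rhinichthys atratulus (n=141): 1/141=0.0071, 55/141=0.3901, 46/141=0.3262, 39/141=0.2766
Σ p₁ᵢp₂ᵢ = 0.001961 + 0.056018 + 0.070296 + 0.100848 = 0.229123
Σp_1ᵢ² = 0.2762² + 0.1436² + 0.2155² + 0.3646² = 0.076286 + 0.020621 + 0.046440 + 0.132933 = 0.276280
Σp_2ᵢ² = 0.0071² + 0.3901² + 0.3262² + 0.2766² = 0.000050 + 0.152178 + 0.106406 + 0.076508 = 0.335142
O = 0.229123 / √(0.276280 × 0.335142) = 0.229123 / 0.3042910 = 0.7530

0.75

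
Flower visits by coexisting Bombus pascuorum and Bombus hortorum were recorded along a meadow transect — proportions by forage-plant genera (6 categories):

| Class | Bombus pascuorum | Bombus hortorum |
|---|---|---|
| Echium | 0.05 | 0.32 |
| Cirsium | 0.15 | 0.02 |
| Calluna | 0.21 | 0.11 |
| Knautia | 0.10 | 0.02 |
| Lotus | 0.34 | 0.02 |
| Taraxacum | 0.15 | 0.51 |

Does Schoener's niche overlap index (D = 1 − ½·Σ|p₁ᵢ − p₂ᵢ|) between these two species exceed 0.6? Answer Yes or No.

No

Σ|p₁ᵢ − p₂ᵢ| = 0.27 + 0.13 + 0.10 + 0.08 + 0.32 + 0.36 = 1.26
D = 1 − ½ × 1.26 = 1 − 0.630 = 0.3700
D = 0.3700 < 0.6 → No.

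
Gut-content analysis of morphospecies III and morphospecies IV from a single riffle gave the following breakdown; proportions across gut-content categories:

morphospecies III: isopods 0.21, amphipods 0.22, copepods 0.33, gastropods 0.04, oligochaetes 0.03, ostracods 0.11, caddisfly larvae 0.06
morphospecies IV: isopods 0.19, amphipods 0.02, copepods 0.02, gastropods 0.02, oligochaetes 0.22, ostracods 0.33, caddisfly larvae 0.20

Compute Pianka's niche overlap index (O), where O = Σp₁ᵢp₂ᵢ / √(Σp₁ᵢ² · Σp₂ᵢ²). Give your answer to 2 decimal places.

Σ p₁ᵢp₂ᵢ = 0.0399 + 0.0044 + 0.0066 + 0.0008 + 0.0066 + 0.0363 + 0.0120 = 0.1066
Σp_1ᵢ² = 0.21² + 0.22² + 0.33² + 0.04² + 0.03² + 0.11² + 0.06² = 0.0441 + 0.0484 + 0.1089 + 0.0016 + 0.0009 + 0.0121 + 0.0036 = 0.2196
Σp_2ᵢ² = 0.19² + 0.02² + 0.02² + 0.02² + 0.22² + 0.33² + 0.20² = 0.0361 + 0.0004 + 0.0004 + 0.0004 + 0.0484 + 0.1089 + 0.0400 = 0.2346
O = 0.1066 / √(0.2196 × 0.2346) = 0.1066 / 0.22698 = 0.4696

0.47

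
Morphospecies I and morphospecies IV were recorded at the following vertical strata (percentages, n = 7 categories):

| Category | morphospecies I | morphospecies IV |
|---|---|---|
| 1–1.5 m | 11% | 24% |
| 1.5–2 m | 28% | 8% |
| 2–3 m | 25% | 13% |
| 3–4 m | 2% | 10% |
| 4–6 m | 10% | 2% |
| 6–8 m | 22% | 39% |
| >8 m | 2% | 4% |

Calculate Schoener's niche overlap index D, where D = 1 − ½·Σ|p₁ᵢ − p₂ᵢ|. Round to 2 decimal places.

0.60

Convert percentages to proportions (divide by 100).
Σ|p₁ᵢ − p₂ᵢ| = 0.13 + 0.20 + 0.12 + 0.08 + 0.08 + 0.17 + 0.02 = 0.80
D = 1 − ½ × 0.80 = 1 − 0.400 = 0.6000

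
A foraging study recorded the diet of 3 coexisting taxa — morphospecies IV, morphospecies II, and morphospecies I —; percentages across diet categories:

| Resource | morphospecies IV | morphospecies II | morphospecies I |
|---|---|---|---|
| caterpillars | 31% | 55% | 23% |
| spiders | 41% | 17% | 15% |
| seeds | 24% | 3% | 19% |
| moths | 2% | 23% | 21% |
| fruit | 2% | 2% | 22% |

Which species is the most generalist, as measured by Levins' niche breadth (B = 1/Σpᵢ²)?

Convert percentages to proportions (divide by 100).
Σp_IVᵢ² = 0.31² + 0.41² + 0.24² + 0.02² + 0.02² = 0.0961 + 0.1681 + 0.0576 + 0.0004 + 0.0004 = 0.3226
B_IV = 1 / 0.3226 = 3.0998
Σp_IIᵢ² = 0.55² + 0.17² + 0.03² + 0.23² + 0.02² = 0.3025 + 0.0289 + 0.0009 + 0.0529 + 0.0004 = 0.3856
B_II = 1 / 0.3856 = 2.5934
Σp_Iᵢ² = 0.23² + 0.15² + 0.19² + 0.21² + 0.22² = 0.0529 + 0.0225 + 0.0361 + 0.0441 + 0.0484 = 0.2040
B_I = 1 / 0.2040 = 4.9020
Highest B → broadest niche (most generalist): morphospecies I (B = 4.90).

morphospecies I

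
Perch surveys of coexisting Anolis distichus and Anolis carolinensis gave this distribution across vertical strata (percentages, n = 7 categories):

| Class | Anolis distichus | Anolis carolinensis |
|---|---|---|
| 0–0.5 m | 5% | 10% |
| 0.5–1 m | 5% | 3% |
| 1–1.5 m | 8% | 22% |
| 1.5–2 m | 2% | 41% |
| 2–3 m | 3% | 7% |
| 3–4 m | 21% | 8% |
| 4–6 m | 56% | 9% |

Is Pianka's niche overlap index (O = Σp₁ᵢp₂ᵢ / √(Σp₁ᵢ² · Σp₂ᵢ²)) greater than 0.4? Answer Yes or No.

No

Convert percentages to proportions (divide by 100).
Σ p₁ᵢp₂ᵢ = 0.0050 + 0.0015 + 0.0176 + 0.0082 + 0.0021 + 0.0168 + 0.0504 = 0.1016
Σp_1ᵢ² = 0.05² + 0.05² + 0.08² + 0.02² + 0.03² + 0.21² + 0.56² = 0.0025 + 0.0025 + 0.0064 + 0.0004 + 0.0009 + 0.0441 + 0.3136 = 0.3704
Σp_2ᵢ² = 0.10² + 0.03² + 0.22² + 0.41² + 0.07² + 0.08² + 0.09² = 0.0100 + 0.0009 + 0.0484 + 0.1681 + 0.0049 + 0.0064 + 0.0081 = 0.2468
O = 0.1016 / √(0.3704 × 0.2468) = 0.1016 / 0.30235 = 0.3360
O = 0.3360 < 0.4 → No.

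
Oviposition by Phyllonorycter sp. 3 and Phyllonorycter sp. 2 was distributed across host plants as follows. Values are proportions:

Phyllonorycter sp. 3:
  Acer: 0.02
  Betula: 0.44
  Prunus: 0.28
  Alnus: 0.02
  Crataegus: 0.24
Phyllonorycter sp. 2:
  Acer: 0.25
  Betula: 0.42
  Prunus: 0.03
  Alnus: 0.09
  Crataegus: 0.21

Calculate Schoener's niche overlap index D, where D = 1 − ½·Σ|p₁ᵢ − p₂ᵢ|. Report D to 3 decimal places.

Σ|p₁ᵢ − p₂ᵢ| = 0.23 + 0.02 + 0.25 + 0.07 + 0.03 = 0.60
D = 1 − ½ × 0.60 = 1 − 0.300 = 0.70000

0.700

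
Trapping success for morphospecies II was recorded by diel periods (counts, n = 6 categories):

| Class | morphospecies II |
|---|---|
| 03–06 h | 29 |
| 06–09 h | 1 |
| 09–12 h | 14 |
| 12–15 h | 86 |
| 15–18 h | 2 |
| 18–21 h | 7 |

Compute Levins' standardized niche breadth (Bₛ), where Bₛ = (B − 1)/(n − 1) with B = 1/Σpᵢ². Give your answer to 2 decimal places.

0.26

Proportions for morphospecies II (n=139): 29/139=0.2086, 1/139=0.0072, 14/139=0.1007, 86/139=0.6187, 2/139=0.0144, 7/139=0.0504
Σpᵢ² = 0.2086² + 0.0072² + 0.1007² + 0.6187² + 0.0144² + 0.0504² = 0.043514 + 0.000052 + 0.010140 + 0.382790 + 0.000207 + 0.002540 = 0.439243
B = 1 / 0.439243 = 2.2766
Bₛ = (B − 1)/(n − 1) = (2.2766 − 1)/(6 − 1) = 1.2766/5 = 0.2553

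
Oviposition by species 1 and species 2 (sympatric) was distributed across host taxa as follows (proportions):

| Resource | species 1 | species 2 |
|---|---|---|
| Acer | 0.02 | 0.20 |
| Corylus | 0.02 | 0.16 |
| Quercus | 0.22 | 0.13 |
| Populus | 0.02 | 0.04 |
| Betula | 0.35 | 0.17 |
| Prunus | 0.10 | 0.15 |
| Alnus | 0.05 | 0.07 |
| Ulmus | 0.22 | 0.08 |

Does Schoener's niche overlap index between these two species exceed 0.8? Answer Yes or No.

Σ|p₁ᵢ − p₂ᵢ| = 0.18 + 0.14 + 0.09 + 0.02 + 0.18 + 0.05 + 0.02 + 0.14 = 0.82
D = 1 − ½ × 0.82 = 1 − 0.410 = 0.5900
D = 0.5900 < 0.8 → No.

No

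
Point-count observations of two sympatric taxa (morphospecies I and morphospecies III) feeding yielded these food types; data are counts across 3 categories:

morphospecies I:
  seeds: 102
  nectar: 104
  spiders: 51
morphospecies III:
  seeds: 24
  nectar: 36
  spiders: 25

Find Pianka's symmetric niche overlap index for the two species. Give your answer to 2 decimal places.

0.97

Proportions for morphospecies I (n=257): 102/257=0.3969, 104/257=0.4047, 51/257=0.1984
Proportions for morphospecies III (n=85): 24/85=0.2824, 36/85=0.4235, 25/85=0.2941
Σ p₁ᵢp₂ᵢ = 0.112085 + 0.171390 + 0.058349 = 0.341824
Σp_1ᵢ² = 0.3969² + 0.4047² + 0.1984² = 0.157530 + 0.163782 + 0.039363 = 0.360675
Σp_2ᵢ² = 0.2824² + 0.4235² + 0.2941² = 0.079750 + 0.179352 + 0.086495 = 0.345597
O = 0.341824 / √(0.360675 × 0.345597) = 0.341824 / 0.3530555 = 0.9682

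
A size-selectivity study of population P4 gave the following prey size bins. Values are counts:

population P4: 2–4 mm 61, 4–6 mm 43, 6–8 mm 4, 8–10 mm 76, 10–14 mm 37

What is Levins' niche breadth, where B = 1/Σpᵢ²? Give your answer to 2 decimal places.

Proportions for population P4 (n=221): 61/221=0.2760, 43/221=0.1946, 4/221=0.0181, 76/221=0.3439, 37/221=0.1674
Σpᵢ² = 0.2760² + 0.1946² + 0.0181² + 0.3439² + 0.1674² = 0.076176 + 0.037869 + 0.000328 + 0.118267 + 0.028023 = 0.260663
B = 1 / 0.260663 = 3.8364

3.84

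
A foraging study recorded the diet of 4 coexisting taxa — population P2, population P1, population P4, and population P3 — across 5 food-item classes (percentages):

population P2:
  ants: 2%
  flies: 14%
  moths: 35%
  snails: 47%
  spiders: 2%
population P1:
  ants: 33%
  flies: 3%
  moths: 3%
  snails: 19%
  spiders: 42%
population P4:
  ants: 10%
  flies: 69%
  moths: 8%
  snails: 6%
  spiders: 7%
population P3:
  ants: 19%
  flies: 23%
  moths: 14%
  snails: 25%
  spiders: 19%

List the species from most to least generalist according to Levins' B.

Convert percentages to proportions (divide by 100).
Σp_P2ᵢ² = 0.02² + 0.14² + 0.35² + 0.47² + 0.02² = 0.0004 + 0.0196 + 0.1225 + 0.2209 + 0.0004 = 0.3638
B_P2 = 1 / 0.3638 = 2.7488
Σp_P1ᵢ² = 0.33² + 0.03² + 0.03² + 0.19² + 0.42² = 0.1089 + 0.0009 + 0.0009 + 0.0361 + 0.1764 = 0.3232
B_P1 = 1 / 0.3232 = 3.0941
Σp_P4ᵢ² = 0.10² + 0.69² + 0.08² + 0.06² + 0.07² = 0.0100 + 0.4761 + 0.0064 + 0.0036 + 0.0049 = 0.5010
B_P4 = 1 / 0.5010 = 1.9960
Σp_P3ᵢ² = 0.19² + 0.23² + 0.14² + 0.25² + 0.19² = 0.0361 + 0.0529 + 0.0196 + 0.0625 + 0.0361 = 0.2072
B_P3 = 1 / 0.2072 = 4.8263
Ranking by B (broadest → narrowest): population P3 (4.83) > population P1 (3.09) > population P2 (2.75) > population P4 (2.00)

population P3 > population P1 > population P2 > population P4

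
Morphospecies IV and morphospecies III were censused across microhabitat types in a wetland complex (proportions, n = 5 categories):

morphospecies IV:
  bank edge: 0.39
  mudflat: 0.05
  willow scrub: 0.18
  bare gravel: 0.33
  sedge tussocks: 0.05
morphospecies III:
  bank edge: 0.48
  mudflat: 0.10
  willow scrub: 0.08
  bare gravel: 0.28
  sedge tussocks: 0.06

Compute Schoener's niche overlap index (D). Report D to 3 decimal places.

0.850

Σ|p₁ᵢ − p₂ᵢ| = 0.09 + 0.05 + 0.10 + 0.05 + 0.01 = 0.30
D = 1 − ½ × 0.30 = 1 − 0.150 = 0.85000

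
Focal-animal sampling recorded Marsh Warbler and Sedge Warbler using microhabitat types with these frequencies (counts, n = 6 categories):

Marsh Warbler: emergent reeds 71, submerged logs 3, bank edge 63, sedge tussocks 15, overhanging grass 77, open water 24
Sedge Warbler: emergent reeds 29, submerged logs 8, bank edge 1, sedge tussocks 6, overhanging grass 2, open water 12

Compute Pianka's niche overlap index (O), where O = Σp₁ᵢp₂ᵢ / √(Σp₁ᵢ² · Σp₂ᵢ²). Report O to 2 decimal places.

0.65

Proportions for Marsh Warbler (n=253): 71/253=0.2806, 3/253=0.0119, 63/253=0.2490, 15/253=0.0593, 77/253=0.3043, 24/253=0.0949
Proportions for Sedge Warbler (n=58): 29/58=0.5000, 8/58=0.1379, 1/58=0.0172, 6/58=0.1034, 2/58=0.0345, 12/58=0.2069
Σ p₁ᵢp₂ᵢ = 0.140300 + 0.001641 + 0.004283 + 0.006132 + 0.010498 + 0.019635 = 0.182489
Σp_1ᵢ² = 0.2806² + 0.0119² + 0.2490² + 0.0593² + 0.3043² + 0.0949² = 0.078736 + 0.000142 + 0.062001 + 0.003516 + 0.092598 + 0.009006 = 0.245999
Σp_2ᵢ² = 0.5000² + 0.1379² + 0.0172² + 0.1034² + 0.0345² + 0.2069² = 0.250000 + 0.019016 + 0.000296 + 0.010692 + 0.001190 + 0.042808 = 0.324002
O = 0.182489 / √(0.245999 × 0.324002) = 0.182489 / 0.2823193 = 0.6464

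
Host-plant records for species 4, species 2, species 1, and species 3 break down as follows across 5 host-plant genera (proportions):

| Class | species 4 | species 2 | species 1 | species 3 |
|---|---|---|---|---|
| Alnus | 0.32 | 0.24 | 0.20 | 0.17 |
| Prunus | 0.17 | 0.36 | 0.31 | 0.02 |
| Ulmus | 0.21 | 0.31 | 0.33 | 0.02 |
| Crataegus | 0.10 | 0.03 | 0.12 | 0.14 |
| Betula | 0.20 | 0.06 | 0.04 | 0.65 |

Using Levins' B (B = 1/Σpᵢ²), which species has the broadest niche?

species 4

Σp_4ᵢ² = 0.32² + 0.17² + 0.21² + 0.10² + 0.20² = 0.1024 + 0.0289 + 0.0441 + 0.0100 + 0.0400 = 0.2254
B_4 = 1 / 0.2254 = 4.4366
Σp_2ᵢ² = 0.24² + 0.36² + 0.31² + 0.03² + 0.06² = 0.0576 + 0.1296 + 0.0961 + 0.0009 + 0.0036 = 0.2878
B_2 = 1 / 0.2878 = 3.4746
Σp_1ᵢ² = 0.20² + 0.31² + 0.33² + 0.12² + 0.04² = 0.0400 + 0.0961 + 0.1089 + 0.0144 + 0.0016 = 0.2610
B_1 = 1 / 0.2610 = 3.8314
Σp_3ᵢ² = 0.17² + 0.02² + 0.02² + 0.14² + 0.65² = 0.0289 + 0.0004 + 0.0004 + 0.0196 + 0.4225 = 0.4718
B_3 = 1 / 0.4718 = 2.1195
Highest B → broadest niche (most generalist): species 4 (B = 4.44).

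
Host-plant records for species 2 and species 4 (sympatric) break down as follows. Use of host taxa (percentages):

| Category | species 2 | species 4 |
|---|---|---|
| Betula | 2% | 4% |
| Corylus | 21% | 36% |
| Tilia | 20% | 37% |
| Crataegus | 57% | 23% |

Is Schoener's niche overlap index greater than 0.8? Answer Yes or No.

No

Convert percentages to proportions (divide by 100).
Σ|p₁ᵢ − p₂ᵢ| = 0.02 + 0.15 + 0.17 + 0.34 = 0.68
D = 1 − ½ × 0.68 = 1 − 0.340 = 0.6600
D = 0.6600 < 0.8 → No.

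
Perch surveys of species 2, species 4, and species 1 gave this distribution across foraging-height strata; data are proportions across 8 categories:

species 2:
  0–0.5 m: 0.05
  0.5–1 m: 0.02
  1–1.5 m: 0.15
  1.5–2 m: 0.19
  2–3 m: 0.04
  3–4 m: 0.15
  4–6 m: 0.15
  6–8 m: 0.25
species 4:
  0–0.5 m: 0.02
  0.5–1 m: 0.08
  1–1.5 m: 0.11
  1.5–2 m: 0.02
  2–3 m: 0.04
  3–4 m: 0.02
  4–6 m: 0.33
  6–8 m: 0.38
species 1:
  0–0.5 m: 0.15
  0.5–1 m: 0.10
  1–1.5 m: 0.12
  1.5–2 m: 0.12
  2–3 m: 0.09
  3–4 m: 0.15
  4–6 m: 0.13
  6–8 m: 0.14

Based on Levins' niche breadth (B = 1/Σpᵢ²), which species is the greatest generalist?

Σp_2ᵢ² = 0.05² + 0.02² + 0.15² + 0.19² + 0.04² + 0.15² + 0.15² + 0.25² = 0.0025 + 0.0004 + 0.0225 + 0.0361 + 0.0016 + 0.0225 + 0.0225 + 0.0625 = 0.1706
B_2 = 1 / 0.1706 = 5.8617
Σp_4ᵢ² = 0.02² + 0.08² + 0.11² + 0.02² + 0.04² + 0.02² + 0.33² + 0.38² = 0.0004 + 0.0064 + 0.0121 + 0.0004 + 0.0016 + 0.0004 + 0.1089 + 0.1444 = 0.2746
B_4 = 1 / 0.2746 = 3.6417
Σp_1ᵢ² = 0.15² + 0.10² + 0.12² + 0.12² + 0.09² + 0.15² + 0.13² + 0.14² = 0.0225 + 0.0100 + 0.0144 + 0.0144 + 0.0081 + 0.0225 + 0.0169 + 0.0196 = 0.1284
B_1 = 1 / 0.1284 = 7.7882
Highest B → broadest niche (most generalist): species 1 (B = 7.79).

species 1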